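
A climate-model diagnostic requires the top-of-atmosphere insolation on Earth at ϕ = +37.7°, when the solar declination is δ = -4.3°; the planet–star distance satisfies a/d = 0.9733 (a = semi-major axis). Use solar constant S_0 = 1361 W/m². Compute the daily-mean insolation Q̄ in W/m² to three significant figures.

Q̄ ≈ 295 W/m²

cos h₀ = −tan(+37.7°) tan(-4.300°) = 0.0581, h₀ = 1.5126 rad.
Bracket: h₀ sin ϕ sin δ + cos ϕ cos δ sin h₀ = 1.5126×0.61153×-0.07498 + 0.79122×0.99719×0.99831 = -0.069357 + 0.787663 = 0.718306.
Inverse-square distance factor (a/d)² = 0.9733² = 0.947313.
Q̄ = (S_0/π) × 0.947313 × [bracket] = (1361/π) × 0.947313 × 0.718306 = 294.8 W/m².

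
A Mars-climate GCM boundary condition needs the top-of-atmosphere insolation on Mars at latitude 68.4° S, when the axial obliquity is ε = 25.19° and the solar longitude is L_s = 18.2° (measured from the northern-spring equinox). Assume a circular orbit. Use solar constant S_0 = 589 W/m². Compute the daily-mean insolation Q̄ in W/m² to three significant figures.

Solar declination: sin δ = sin ε · sin L_s = sin 25.19° × sin 18.2° = 0.13294, so δ = +7.639°.
cos h₀ = −tan(-68.4°) tan(+7.639°) = 0.3388, h₀ = 1.2252 rad.
Bracket: h₀ sin ϕ sin δ + cos ϕ cos δ sin h₀ = 1.2252×-0.92978×0.13294 + 0.36812×0.99112×0.94087 = -0.151441 + 0.343277 = 0.191836.
Q̄ = (S_0/π) × [bracket] = (589/π) × 0.191836 = 35.97 W/m².

Q̄ ≈ 36.0 W/m²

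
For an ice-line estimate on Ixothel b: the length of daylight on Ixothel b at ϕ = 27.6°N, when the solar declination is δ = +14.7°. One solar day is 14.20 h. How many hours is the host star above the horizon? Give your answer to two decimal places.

cos h₀ = −tan ϕ · tan δ = −tan(+27.6°) × tan(+14.700°) = -0.1372, so h₀ = 1.7084 rad = 97.88°.
Daylight = 2h₀/(2π) × 14.20 h = (1.7084/π) × 14.20 = 7.72 h.

7.72 h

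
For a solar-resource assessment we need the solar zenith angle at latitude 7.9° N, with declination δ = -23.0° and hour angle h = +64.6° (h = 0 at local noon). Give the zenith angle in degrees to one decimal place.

cos θ_z = sin φ sin δ + cos φ cos δ cos h = -0.053704 + 0.391090 = 0.337386.
θ_z = arccos(0.337386) = 70.3°.

θ_z = 70.3°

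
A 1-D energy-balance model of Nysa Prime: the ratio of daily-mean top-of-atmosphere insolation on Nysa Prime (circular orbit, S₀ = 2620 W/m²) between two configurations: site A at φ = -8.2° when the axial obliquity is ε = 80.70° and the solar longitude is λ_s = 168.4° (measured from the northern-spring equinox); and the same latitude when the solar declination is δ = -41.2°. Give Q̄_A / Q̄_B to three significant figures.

Q̄_A / Q̄_B ≈ 1.03

— Configuration A (φ=-8.2°):
Solar declination: sin δ = sin ε · sin λ_s = sin 80.70° × sin 168.4° = 0.19843, so δ = +11.445°.
cos H₀ = −tan(-8.2°) tan(+11.445°) = 0.0292, H₀ = 1.5416 rad.
Bracket: H₀ sin φ sin δ + cos φ cos δ sin H₀ = 1.5416×-0.14263×0.19843 + 0.98978×0.98011×0.99957 = -0.043630 + 0.969676 = 0.926046.
Q̄ = (S₀/π) × [bracket] = (2620/π) × 0.926046 = 772.30 W/m².
— Configuration B (φ=-8.2°):
cos H₀ = −tan(-8.2°) tan(-41.200°) = -0.1262, H₀ = 1.6973 rad.
Bracket: H₀ sin φ sin δ + cos φ cos δ sin H₀ = 1.6973×-0.14263×-0.65869 + 0.98978×0.75241×0.99201 = 0.159460 + 0.738770 = 0.898230.
Q̄ = (S₀/π) × [bracket] = (2620/π) × 0.898230 = 749.10 W/m².
Ratio Q̄_A / Q̄_B = 772.30 / 749.10 = 1.031.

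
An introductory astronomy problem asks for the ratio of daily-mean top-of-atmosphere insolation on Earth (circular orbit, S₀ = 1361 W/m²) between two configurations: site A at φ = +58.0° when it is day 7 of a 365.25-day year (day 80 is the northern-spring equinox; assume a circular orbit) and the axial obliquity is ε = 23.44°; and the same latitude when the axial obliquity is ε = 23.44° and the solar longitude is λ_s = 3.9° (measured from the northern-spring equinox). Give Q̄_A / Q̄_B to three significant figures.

— Configuration A (φ=+58.0°):
Solar longitude: λ_s = 360° × (7 − 80)/365.25 = -71.951°, i.e. -71.951° + 360° = 288.049°.
sin δ = sin 23.44° × sin 288.049° = -0.37821, so δ = -22.223°.
cos H₀ = −tan(+58.0°) tan(-22.223°) = 0.6538, H₀ = 0.8582 rad.
Bracket: H₀ sin φ sin δ + cos φ cos δ sin H₀ = 0.8582×0.84805×-0.37821 + 0.52992×0.92572×0.75664 = -0.275260 + 0.371175 = 0.095915.
Q̄ = (S₀/π) × [bracket] = (1361/π) × 0.095915 = 41.552 W/m².
— Configuration B (φ=+58.0°):
Solar declination: sin δ = sin ε · sin λ_s = sin 23.44° × sin 3.9° = 0.02706, so δ = +1.550°.
cos H₀ = −tan(+58.0°) tan(+1.550°) = -0.0433, H₀ = 1.6141 rad.
Bracket: H₀ sin φ sin δ + cos φ cos δ sin H₀ = 1.6141×0.84805×0.02706 + 0.52992×0.99963×0.99906 = 0.037041 + 0.529226 = 0.566267.
Q̄ = (S₀/π) × [bracket] = (1361/π) × 0.566267 = 245.32 W/m².
Ratio Q̄_A / Q̄_B = 41.552 / 245.32 = 0.1694.

Q̄_A / Q̄_B ≈ 0.169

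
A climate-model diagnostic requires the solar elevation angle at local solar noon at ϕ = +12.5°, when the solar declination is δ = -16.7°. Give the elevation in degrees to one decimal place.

At local noon the hour angle is zero, so the zenith angle equals |ϕ − δ| = |+12.5° − (-16.700°)| = 29.200°.
Elevation = 90° − 29.200° = 60.8°.

60.8°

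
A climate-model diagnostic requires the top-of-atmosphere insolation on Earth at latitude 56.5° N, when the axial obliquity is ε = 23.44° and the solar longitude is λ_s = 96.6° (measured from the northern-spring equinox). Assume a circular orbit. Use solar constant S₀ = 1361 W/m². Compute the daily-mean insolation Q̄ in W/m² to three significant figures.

Q̄ ≈ 492 W/m²

Solar declination: sin δ = sin ε · sin λ_s = sin 23.44° × sin 96.6° = 0.39515, so δ = +23.275°.
cos H₀ = −tan(+56.5°) tan(+23.275°) = -0.6499, H₀ = 2.2783 rad.
Bracket: H₀ sin φ sin δ + cos φ cos δ sin H₀ = 2.2783×0.83389×0.39515 + 0.55194×0.91862×0.76002 = 0.750726 + 0.385348 = 1.136074.
Q̄ = (S₀/π) × [bracket] = (1361/π) × 1.136074 = 492.2 W/m².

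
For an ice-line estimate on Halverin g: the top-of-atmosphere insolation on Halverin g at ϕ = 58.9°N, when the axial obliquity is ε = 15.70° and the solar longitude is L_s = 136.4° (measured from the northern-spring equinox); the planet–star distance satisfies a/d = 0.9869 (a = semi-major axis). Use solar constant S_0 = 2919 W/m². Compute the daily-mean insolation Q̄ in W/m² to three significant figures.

Q̄ ≈ 709 W/m²

Solar declination: sin δ = sin ε · sin L_s = sin 15.70° × sin 136.4° = 0.18661, so δ = +10.755°.
cos h₀ = −tan(+58.9°) tan(+10.755°) = -0.3149, h₀ = 1.8911 rad.
Bracket: h₀ sin ϕ sin δ + cos ϕ cos δ sin h₀ = 1.8911×0.85627×0.18661 + 0.51653×0.98243×0.94913 = 0.302176 + 0.481640 = 0.783816.
Inverse-square distance factor (a/d)² = 0.9869² = 0.973972.
Q̄ = (S_0/π) × 0.973972 × [bracket] = (2919/π) × 0.973972 × 0.783816 = 709.3 W/m².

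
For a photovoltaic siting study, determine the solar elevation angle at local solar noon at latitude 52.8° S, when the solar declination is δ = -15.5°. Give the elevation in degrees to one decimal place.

At local noon the hour angle is zero, so the zenith angle equals |φ − δ| = |-52.8° − (-15.500°)| = 37.300°.
Elevation = 90° − 37.300° = 52.7°.

52.7°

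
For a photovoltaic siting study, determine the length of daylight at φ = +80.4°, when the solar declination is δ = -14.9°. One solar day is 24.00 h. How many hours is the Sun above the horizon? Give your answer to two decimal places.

cos H₀ = −tan φ · tan δ = 1.5732 ≥ 1, so the Sun never rises (polar night) and H₀ = 0.
Daylight = 2H₀/(2π) × 24.00 h = (0.0000/π) × 24.00 = 0.00 h.

0.00 h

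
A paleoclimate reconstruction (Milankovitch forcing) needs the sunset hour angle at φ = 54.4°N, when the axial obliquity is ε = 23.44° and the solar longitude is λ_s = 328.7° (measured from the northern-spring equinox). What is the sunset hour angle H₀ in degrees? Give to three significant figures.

Solar declination: sin δ = sin ε · sin λ_s = sin 23.44° × sin 328.7° = -0.20666, so δ = -11.927°.
cos H₀ = −tan φ · tan δ = −tan(+54.4°) × tan(-11.927°) = 0.2950, so H₀ = 1.2713 rad = 72.84°.

H₀ = 72.8°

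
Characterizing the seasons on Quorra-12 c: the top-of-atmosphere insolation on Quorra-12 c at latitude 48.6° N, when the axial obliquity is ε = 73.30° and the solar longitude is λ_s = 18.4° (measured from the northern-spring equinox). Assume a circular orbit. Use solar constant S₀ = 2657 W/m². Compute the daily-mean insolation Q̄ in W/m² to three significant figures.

Solar declination: sin δ = sin ε · sin λ_s = sin 73.30° × sin 18.4° = 0.30234, so δ = +17.598°.
cos H₀ = −tan(+48.6°) tan(+17.598°) = -0.3598, H₀ = 1.9388 rad.
Bracket: H₀ sin φ sin δ + cos φ cos δ sin H₀ = 1.9388×0.75011×0.30234 + 0.66131×0.95320×0.93304 = 0.439697 + 0.588152 = 1.027849.
Q̄ = (S₀/π) × [bracket] = (2657/π) × 1.027849 = 869.3 W/m².

Q̄ ≈ 869 W/m²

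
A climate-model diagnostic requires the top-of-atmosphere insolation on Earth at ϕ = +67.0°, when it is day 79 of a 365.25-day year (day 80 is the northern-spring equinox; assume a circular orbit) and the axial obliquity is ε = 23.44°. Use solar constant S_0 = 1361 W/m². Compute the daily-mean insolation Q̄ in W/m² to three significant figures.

Solar longitude: L_s = 360° × (79 − 80)/365.25 = -0.986°, i.e. -0.986° + 360° = 359.014°.
sin δ = sin 23.44° × sin 359.014° = -0.00684, so δ = -0.392°.
cos h₀ = −tan(+67.0°) tan(-0.392°) = 0.0161, h₀ = 1.5547 rad.
Bracket: h₀ sin ϕ sin δ + cos ϕ cos δ sin h₀ = 1.5547×0.92050×-0.00684 + 0.39073×0.99998×0.99987 = -0.009789 + 0.390671 = 0.380882.
Q̄ = (S_0/π) × [bracket] = (1361/π) × 0.380882 = 165.0 W/m².

Q̄ ≈ 165 W/m²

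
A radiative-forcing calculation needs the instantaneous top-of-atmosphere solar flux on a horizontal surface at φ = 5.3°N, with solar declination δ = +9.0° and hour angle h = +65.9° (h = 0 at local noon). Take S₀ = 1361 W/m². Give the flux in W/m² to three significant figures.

cos θ_z = sin φ sin δ + cos φ cos δ cos h = 0.014450 + 0.401579 = 0.416029.
Flux = S₀ · cos θ_z = 1361 × 0.416029 = 566.2 W/m².

566 W/m²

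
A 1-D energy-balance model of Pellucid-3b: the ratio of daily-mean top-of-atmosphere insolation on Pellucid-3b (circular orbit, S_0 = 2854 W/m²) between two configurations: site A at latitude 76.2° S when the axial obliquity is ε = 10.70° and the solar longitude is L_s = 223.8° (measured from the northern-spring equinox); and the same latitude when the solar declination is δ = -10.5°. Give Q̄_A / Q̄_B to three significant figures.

Q̄_A / Q̄_B ≈ 0.800

— Configuration A (ϕ=-76.2°):
Solar declination: sin δ = sin ε · sin L_s = sin 10.70° × sin 223.8° = -0.12851, so δ = -7.383°.
cos h₀ = −tan(-76.2°) tan(-7.383°) = -0.5276, h₀ = 2.1265 rad.
Bracket: h₀ sin ϕ sin δ + cos ϕ cos δ sin h₀ = 2.1265×-0.97113×-0.12851 + 0.23853×0.99171×0.84951 = 0.265387 + 0.200954 = 0.466341.
Q̄ = (S_0/π) × [bracket] = (2854/π) × 0.466341 = 423.65 W/m².
— Configuration B (ϕ=-76.2°):
cos h₀ = −tan(-76.2°) tan(-10.500°) = -0.7546, h₀ = 2.4258 rad.
Bracket: h₀ sin ϕ sin δ + cos ϕ cos δ sin h₀ = 2.4258×-0.97113×-0.18224 + 0.23853×0.98325×0.65622 = 0.429315 + 0.153906 = 0.583221.
Q̄ = (S_0/π) × [bracket] = (2854/π) × 0.583221 = 529.83 W/m².
Ratio Q̄_A / Q̄_B = 423.65 / 529.83 = 0.7996.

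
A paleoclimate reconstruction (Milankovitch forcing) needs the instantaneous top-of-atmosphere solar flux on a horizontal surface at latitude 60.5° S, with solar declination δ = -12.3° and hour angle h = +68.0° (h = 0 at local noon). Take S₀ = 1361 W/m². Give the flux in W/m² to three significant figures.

498 W/m²

cos θ_z = sin φ sin δ + cos φ cos δ cos h = 0.185412 + 0.180231 = 0.365643.
Flux = S₀ · cos θ_z = 1361 × 0.365643 = 497.6 W/m².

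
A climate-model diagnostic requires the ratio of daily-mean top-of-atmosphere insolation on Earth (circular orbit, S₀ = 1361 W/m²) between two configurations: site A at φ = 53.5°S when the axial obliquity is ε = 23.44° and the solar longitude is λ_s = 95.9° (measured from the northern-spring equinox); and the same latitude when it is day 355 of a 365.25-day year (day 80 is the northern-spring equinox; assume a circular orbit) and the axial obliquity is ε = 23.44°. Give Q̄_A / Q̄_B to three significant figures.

— Configuration A (φ=-53.5°):
Solar declination: sin δ = sin ε · sin λ_s = sin 23.44° × sin 95.9° = 0.39568, so δ = +23.308°.
cos H₀ = −tan(-53.5°) tan(+23.308°) = 0.5823, H₀ = 0.9493 rad.
Bracket: H₀ sin φ sin δ + cos φ cos δ sin H₀ = 0.9493×-0.80386×0.39568 + 0.59482×0.91839×0.81301 = -0.301945 + 0.444128 = 0.142183.
Q̄ = (S₀/π) × [bracket] = (1361/π) × 0.142183 = 61.596 W/m².
— Configuration B (φ=-53.5°):
Solar longitude: λ_s = 360° × (355 − 80)/365.25 = 271.047°.
sin δ = sin 23.44° × sin 271.047° = -0.39772, so δ = -23.436°.
cos H₀ = −tan(-53.5°) tan(-23.436°) = -0.5858, H₀ = 2.1967 rad.
Bracket: H₀ sin φ sin δ + cos φ cos δ sin H₀ = 2.1967×-0.80386×-0.39772 + 0.59482×0.91751×0.81044 = 0.702310 + 0.442300 = 1.144610.
Q̄ = (S₀/π) × [bracket] = (1361/π) × 1.144610 = 495.87 W/m².
Ratio Q̄_A / Q̄_B = 61.596 / 495.87 = 0.1242.

Q̄_A / Q̄_B ≈ 0.124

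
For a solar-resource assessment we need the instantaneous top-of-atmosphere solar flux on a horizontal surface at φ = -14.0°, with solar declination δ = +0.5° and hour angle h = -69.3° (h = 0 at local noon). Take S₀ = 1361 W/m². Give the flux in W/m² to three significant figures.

cos θ_z = sin φ sin δ + cos φ cos δ cos h = -0.002111 + 0.342962 = 0.340851.
Flux = S₀ · cos θ_z = 1361 × 0.340851 = 463.9 W/m².

464 W/m²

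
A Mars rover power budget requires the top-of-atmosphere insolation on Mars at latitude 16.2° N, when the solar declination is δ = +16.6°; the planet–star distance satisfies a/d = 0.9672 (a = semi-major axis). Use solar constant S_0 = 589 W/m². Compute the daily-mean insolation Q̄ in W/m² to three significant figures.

Q̄ ≈ 184 W/m²

cos h₀ = −tan(+16.2°) tan(+16.600°) = -0.0866, h₀ = 1.6575 rad.
Bracket: h₀ sin ϕ sin δ + cos ϕ cos δ sin h₀ = 1.6575×0.27899×0.28569 + 0.96029×0.95832×0.99624 = 0.132110 + 0.916805 = 1.048915.
Inverse-square distance factor (a/d)² = 0.9672² = 0.935476.
Q̄ = (S_0/π) × 0.935476 × [bracket] = (589/π) × 0.935476 × 1.048915 = 184.0 W/m².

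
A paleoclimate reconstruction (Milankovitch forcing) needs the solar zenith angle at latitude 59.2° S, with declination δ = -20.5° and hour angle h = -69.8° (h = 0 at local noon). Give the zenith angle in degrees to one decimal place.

cos θ_z = sin φ sin δ + cos φ cos δ cos h = 0.300814 + 0.165611 = 0.466425.
θ_z = arccos(0.466425) = 62.2°.

θ_z = 62.2°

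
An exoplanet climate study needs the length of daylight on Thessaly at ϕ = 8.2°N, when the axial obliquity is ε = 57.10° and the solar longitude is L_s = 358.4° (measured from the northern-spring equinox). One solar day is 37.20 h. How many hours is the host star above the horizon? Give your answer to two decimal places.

Solar declination: sin δ = sin ε · sin L_s = sin 57.10° × sin 358.4° = -0.02344, so δ = -1.343°.
cos h₀ = −tan ϕ · tan δ = −tan(+8.2°) × tan(-1.343°) = 0.0034, so h₀ = 1.5674 rad = 89.81°.
Daylight = 2h₀/(2π) × 37.20 h = (1.5674/π) × 37.20 = 18.56 h.

18.56 h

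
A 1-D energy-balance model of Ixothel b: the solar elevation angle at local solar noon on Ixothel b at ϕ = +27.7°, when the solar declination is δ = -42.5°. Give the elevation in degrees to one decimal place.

19.8°

At local noon the hour angle is zero, so the zenith angle equals |ϕ − δ| = |+27.7° − (-42.500°)| = 70.200°.
Elevation = 90° − 70.200° = 19.8°.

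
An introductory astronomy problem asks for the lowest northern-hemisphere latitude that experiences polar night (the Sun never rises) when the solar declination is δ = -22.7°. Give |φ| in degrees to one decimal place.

Polar night requires cos H₀ = −tan φ tan δ ≥ 1, i.e. tan φ tan δ ≤ −1.
The boundary is |tan φ| · |tan δ| = 1, so |φ| = 90° − |δ| = 90° − 22.7° = 67.3° in the northern hemisphere.

|φ| = 67.3°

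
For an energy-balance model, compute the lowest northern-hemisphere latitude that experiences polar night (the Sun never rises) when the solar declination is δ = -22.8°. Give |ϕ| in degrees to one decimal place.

|ϕ| = 67.2°

Polar night requires cos h₀ = −tan ϕ tan δ ≥ 1, i.e. tan ϕ tan δ ≤ −1.
The boundary is |tan ϕ| · |tan δ| = 1, so |ϕ| = 90° − |δ| = 90° − 22.8° = 67.2° in the northern hemisphere.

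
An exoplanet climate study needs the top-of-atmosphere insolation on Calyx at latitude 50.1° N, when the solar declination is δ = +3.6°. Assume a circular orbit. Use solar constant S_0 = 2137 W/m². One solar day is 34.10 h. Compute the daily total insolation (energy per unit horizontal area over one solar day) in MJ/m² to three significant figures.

59.9 MJ/m²

cos h₀ = −tan(+50.1°) tan(+3.600°) = -0.0752, h₀ = 1.6461 rad.
Bracket: h₀ sin ϕ sin δ + cos ϕ cos δ sin h₀ = 1.6461×0.76717×0.06279 + 0.64145×0.99803×0.99717 = 0.079294 + 0.638375 = 0.717669.
Q̄ = (S_0/π) × [bracket] = (2137/π) × 0.717669 = 488.18 W/m².
Daily total = Q̄ × 34.10 h × 3600 s/h = 488.18 × 34.10 × 3600 / 10⁶ = 59.93 MJ/m².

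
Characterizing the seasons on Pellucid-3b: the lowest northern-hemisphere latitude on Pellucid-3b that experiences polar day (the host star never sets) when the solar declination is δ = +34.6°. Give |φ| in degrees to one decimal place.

|φ| = 55.4°

Polar day requires cos H₀ = −tan φ tan δ ≤ −1, i.e. tan φ tan δ ≥ 1.
The boundary is |tan φ| · |tan δ| = 1, so |φ| = 90° − |δ| = 90° − 34.6° = 55.4° in the northern hemisphere.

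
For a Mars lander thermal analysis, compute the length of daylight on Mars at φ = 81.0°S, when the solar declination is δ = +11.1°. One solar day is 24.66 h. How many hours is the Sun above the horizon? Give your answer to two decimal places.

cos H₀ = −tan φ · tan δ = 1.2387 ≥ 1, so the Sun never rises (polar night) and H₀ = 0.
Daylight = 2H₀/(2π) × 24.66 h = (0.0000/π) × 24.66 = 0.00 h.

0.00 h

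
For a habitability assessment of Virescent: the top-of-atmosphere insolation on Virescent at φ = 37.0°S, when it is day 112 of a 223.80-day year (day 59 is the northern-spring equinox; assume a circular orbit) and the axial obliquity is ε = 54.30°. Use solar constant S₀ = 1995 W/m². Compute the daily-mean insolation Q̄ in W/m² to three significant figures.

Solar longitude: λ_s = 360° × (112 − 59)/223.80 = 85.255°.
sin δ = sin 54.30° × sin 85.255° = 0.80930, so δ = +54.028°.
cos H₀ = −tan(-37.0°) tan(+54.028°) = 1.0382 ≥ 1 ⇒ polar night, H₀ = 0 and Q̄ = 0.

Q̄ ≈ 0.00 W/m²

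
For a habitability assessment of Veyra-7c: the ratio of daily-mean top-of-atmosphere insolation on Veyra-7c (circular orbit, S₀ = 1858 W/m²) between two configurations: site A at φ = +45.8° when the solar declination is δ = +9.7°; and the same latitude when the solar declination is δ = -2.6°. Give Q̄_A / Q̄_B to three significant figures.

Q̄_A / Q̄_B ≈ 1.37

— Configuration A (φ=+45.8°):
cos H₀ = −tan(+45.8°) tan(+9.700°) = -0.1758, H₀ = 1.7475 rad.
Bracket: H₀ sin φ sin δ + cos φ cos δ sin H₀ = 1.7475×0.71691×0.16849 + 0.69717×0.98570×0.98443 = 0.211084 + 0.676501 = 0.887585.
Q̄ = (S₀/π) × [bracket] = (1858/π) × 0.887585 = 524.94 W/m².
— Configuration B (φ=+45.8°):
cos H₀ = −tan(+45.8°) tan(-2.600°) = 0.0467, H₀ = 1.5241 rad.
Bracket: H₀ sin φ sin δ + cos φ cos δ sin H₀ = 1.5241×0.71691×-0.04536 + 0.69717×0.99897×0.99891 = -0.049562 + 0.695693 = 0.646131.
Q̄ = (S₀/π) × [bracket] = (1858/π) × 0.646131 = 382.13 W/m².
Ratio Q̄_A / Q̄_B = 524.94 / 382.13 = 1.374.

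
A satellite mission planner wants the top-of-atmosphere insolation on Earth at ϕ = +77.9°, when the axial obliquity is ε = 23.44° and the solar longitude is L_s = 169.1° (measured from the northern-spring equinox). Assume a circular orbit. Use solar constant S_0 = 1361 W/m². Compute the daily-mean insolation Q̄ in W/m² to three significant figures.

Q̄ ≈ 146 W/m²

Solar declination: sin δ = sin ε · sin L_s = sin 23.44° × sin 169.1° = 0.07522, so δ = +4.314°.
cos h₀ = −tan(+77.9°) tan(+4.314°) = -0.3519, h₀ = 1.9304 rad.
Bracket: h₀ sin ϕ sin δ + cos ϕ cos δ sin h₀ = 1.9304×0.97778×0.07522 + 0.20962×0.99717×0.93605 = 0.141978 + 0.195660 = 0.337638.
Q̄ = (S_0/π) × [bracket] = (1361/π) × 0.337638 = 146.3 W/m².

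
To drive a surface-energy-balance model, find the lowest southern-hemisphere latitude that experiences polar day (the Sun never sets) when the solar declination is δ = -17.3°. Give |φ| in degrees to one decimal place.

|φ| = 72.7°

Polar day requires cos H₀ = −tan φ tan δ ≤ −1, i.e. tan φ tan δ ≥ 1.
The boundary is |tan φ| · |tan δ| = 1, so |φ| = 90° − |δ| = 90° − 17.3° = 72.7° in the southern hemisphere.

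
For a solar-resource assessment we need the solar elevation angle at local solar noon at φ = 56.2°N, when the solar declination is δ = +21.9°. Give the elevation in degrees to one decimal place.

At local noon the hour angle is zero, so the zenith angle equals |φ − δ| = |+56.2° − (+21.900°)| = 34.300°.
Elevation = 90° − 34.300° = 55.7°.

55.7°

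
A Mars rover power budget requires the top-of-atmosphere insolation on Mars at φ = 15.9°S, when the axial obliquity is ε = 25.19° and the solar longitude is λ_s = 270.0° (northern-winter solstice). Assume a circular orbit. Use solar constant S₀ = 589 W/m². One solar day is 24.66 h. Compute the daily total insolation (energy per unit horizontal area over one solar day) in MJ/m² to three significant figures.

17.7 MJ/m²

Solar declination: sin δ = sin ε · sin λ_s = sin 25.19° × sin 270.0° = -0.42562, so δ = -25.190°.
cos H₀ = −tan(-15.9°) tan(-25.190°) = -0.1340, H₀ = 1.7052 rad.
Bracket: H₀ sin φ sin δ + cos φ cos δ sin H₀ = 1.7052×-0.27396×-0.42562 + 0.96174×0.90490×0.99098 = 0.198831 + 0.862429 = 1.061260.
Q̄ = (S₀/π) × [bracket] = (589/π) × 1.061260 = 198.97 W/m².
Daily total = Q̄ × 24.66 h × 3600 s/h = 198.97 × 24.66 × 3600 / 10⁶ = 17.66 MJ/m².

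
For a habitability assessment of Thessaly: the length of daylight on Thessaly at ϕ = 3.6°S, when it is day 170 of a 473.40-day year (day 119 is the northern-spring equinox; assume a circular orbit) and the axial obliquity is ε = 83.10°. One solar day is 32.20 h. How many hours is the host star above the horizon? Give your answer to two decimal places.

15.59 h

Solar longitude: L_s = 360° × (170 − 119)/473.40 = 38.783°.
sin δ = sin 83.10° × sin 38.783° = 0.62184, so δ = +38.451°.
cos h₀ = −tan ϕ · tan δ = −tan(-3.6°) × tan(+38.451°) = 0.0500, so h₀ = 1.5208 rad = 87.14°.
Daylight = 2h₀/(2π) × 32.20 h = (1.5208/π) × 32.20 = 15.59 h.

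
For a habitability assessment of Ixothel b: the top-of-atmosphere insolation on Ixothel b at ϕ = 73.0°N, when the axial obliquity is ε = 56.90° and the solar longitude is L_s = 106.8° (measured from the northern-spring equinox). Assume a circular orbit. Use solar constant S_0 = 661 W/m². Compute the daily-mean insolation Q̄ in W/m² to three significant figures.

Q̄ ≈ 507 W/m²

Solar declination: sin δ = sin ε · sin L_s = sin 56.90° × sin 106.8° = 0.80196, so δ = +53.318°.
cos h₀ = −tan(+73.0°) tan(+53.318°) = -4.3911 ≤ −1 ⇒ polar day, h₀ = π.
Bracket: h₀ sin ϕ sin δ + cos ϕ cos δ sin h₀ = 3.1416×0.95630×0.80196 + 0.29237×0.59737×0.00000 = 2.409338 + 0.000000 = 2.409338.
Q̄ = (S_0/π) × [bracket] = (661/π) × 2.409338 = 506.9 W/m².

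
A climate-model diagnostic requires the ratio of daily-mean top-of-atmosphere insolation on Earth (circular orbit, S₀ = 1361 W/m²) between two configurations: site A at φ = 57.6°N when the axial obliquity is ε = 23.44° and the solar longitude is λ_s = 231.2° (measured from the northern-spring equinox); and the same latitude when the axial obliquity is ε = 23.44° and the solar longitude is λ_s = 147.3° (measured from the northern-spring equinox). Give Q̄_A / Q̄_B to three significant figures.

— Configuration A (φ=+57.6°):
Solar declination: sin δ = sin ε · sin λ_s = sin 23.44° × sin 231.2° = -0.31001, so δ = -18.060°.
cos H₀ = −tan(+57.6°) tan(-18.060°) = 0.5138, H₀ = 1.0312 rad.
Bracket: H₀ sin φ sin δ + cos φ cos δ sin H₀ = 1.0312×0.84433×-0.31001 + 0.53583×0.95073×0.85790 = -0.269917 + 0.437040 = 0.167123.
Q̄ = (S₀/π) × [bracket] = (1361/π) × 0.167123 = 72.401 W/m².
— Configuration B (φ=+57.6°):
Solar declination: sin δ = sin ε · sin λ_s = sin 23.44° × sin 147.3° = 0.21490, so δ = +12.410°.
cos H₀ = −tan(+57.6°) tan(+12.410°) = -0.3467, H₀ = 1.9249 rad.
Bracket: H₀ sin φ sin δ + cos φ cos δ sin H₀ = 1.9249×0.84433×0.21490 + 0.53583×0.97664×0.93796 = 0.349266 + 0.490847 = 0.840113.
Q̄ = (S₀/π) × [bracket] = (1361/π) × 0.840113 = 363.95 W/m².
Ratio Q̄_A / Q̄_B = 72.401 / 363.95 = 0.1989.

Q̄_A / Q̄_B ≈ 0.199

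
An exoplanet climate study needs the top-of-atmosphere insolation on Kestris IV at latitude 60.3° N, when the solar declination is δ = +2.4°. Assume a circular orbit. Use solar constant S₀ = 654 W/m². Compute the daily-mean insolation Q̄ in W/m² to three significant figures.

Q̄ ≈ 115 W/m²

cos H₀ = −tan(+60.3°) tan(+2.400°) = -0.0735, H₀ = 1.6443 rad.
Bracket: H₀ sin φ sin δ + cos φ cos δ sin H₀ = 1.6443×0.86863×0.04188 + 0.49546×0.99912×0.99730 = 0.059817 + 0.493687 = 0.553504.
Q̄ = (S₀/π) × [bracket] = (654/π) × 0.553504 = 115.2 W/m².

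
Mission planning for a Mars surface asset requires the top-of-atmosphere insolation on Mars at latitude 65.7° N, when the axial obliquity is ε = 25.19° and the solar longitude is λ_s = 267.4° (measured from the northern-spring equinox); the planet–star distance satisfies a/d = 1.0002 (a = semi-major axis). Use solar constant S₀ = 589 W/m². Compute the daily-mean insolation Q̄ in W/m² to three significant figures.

Q̄ ≈ 0.00 W/m²

Solar declination: sin δ = sin ε · sin λ_s = sin 25.19° × sin 267.4° = -0.42518, so δ = -25.162°.
cos H₀ = −tan(+65.7°) tan(-25.162°) = 1.0404 ≥ 1 ⇒ polar night, H₀ = 0 and Q̄ = 0.
Inverse-square distance factor (a/d)² = 1.0002² = 1.000400.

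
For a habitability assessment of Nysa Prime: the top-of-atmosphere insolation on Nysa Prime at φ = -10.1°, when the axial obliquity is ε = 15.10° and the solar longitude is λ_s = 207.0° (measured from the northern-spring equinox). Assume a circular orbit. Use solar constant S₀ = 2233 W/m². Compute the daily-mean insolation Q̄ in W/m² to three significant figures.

Q̄ ≈ 718 W/m²

Solar declination: sin δ = sin ε · sin λ_s = sin 15.10° × sin 207.0° = -0.11827, so δ = -6.792°.
cos H₀ = −tan(-10.1°) tan(-6.792°) = -0.0212, H₀ = 1.5920 rad.
Bracket: H₀ sin φ sin δ + cos φ cos δ sin H₀ = 1.5920×-0.17537×-0.11827 + 0.98450×0.99298×0.99977 = 0.033020 + 0.977364 = 1.010384.
Q̄ = (S₀/π) × [bracket] = (2233/π) × 1.010384 = 718.2 W/m².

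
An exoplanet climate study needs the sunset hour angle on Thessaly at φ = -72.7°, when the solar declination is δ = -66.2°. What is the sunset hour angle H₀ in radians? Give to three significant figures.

Sunrise equation: cos H₀ = −tan φ · tan δ = -7.2795 ≤ −1, so the host star never sets (polar day) and H₀ = π.

H₀ = 3.14 rad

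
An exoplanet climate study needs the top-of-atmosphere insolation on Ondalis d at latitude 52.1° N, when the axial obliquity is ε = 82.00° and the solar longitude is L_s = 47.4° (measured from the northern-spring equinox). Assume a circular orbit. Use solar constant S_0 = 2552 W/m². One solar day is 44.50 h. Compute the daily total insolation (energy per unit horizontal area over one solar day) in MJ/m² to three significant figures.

235 MJ/m²

Solar declination: sin δ = sin ε · sin L_s = sin 82.00° × sin 47.4° = 0.72893, so δ = +46.797°.
cos h₀ = −tan(+52.1°) tan(+46.797°) = -1.3678 ≤ −1 ⇒ polar day, h₀ = π.
Bracket: h₀ sin ϕ sin δ + cos ϕ cos δ sin h₀ = 3.1416×0.78908×0.72893 + 0.61429×0.68458×0.00000 = 1.806998 + 0.000000 = 1.806998.
Q̄ = (S_0/π) × [bracket] = (2552/π) × 1.806998 = 1467.9 W/m².
Daily total = Q̄ × 44.50 h × 3600 s/h = 1467.9 × 44.50 × 3600 / 10⁶ = 235.2 MJ/m².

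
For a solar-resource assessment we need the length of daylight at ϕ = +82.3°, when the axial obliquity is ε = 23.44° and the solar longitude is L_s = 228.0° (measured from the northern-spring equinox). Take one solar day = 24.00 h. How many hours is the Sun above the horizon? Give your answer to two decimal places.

0.00 h

Solar declination: sin δ = sin ε · sin L_s = sin 23.44° × sin 228.0° = -0.29561, so δ = -17.194°.
cos h₀ = −tan ϕ · tan δ = 2.2887 ≥ 1, so the Sun never rises (polar night) and h₀ = 0.
Daylight = 2h₀/(2π) × 24.00 h = (0.0000/π) × 24.00 = 0.00 h.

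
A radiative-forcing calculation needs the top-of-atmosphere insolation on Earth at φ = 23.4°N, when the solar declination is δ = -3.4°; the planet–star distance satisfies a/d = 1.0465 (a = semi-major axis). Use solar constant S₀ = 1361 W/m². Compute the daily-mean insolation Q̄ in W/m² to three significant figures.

Q̄ ≈ 417 W/m²

cos H₀ = −tan(+23.4°) tan(-3.400°) = 0.0257, H₀ = 1.5451 rad.
Bracket: H₀ sin φ sin δ + cos φ cos δ sin H₀ = 1.5451×0.39715×-0.05931 + 0.91775×0.99824×0.99967 = -0.036395 + 0.915832 = 0.879437.
Inverse-square distance factor (a/d)² = 1.0465² = 1.095162.
Q̄ = (S₀/π) × 1.095162 × [bracket] = (1361/π) × 1.095162 × 0.879437 = 417.2 W/m².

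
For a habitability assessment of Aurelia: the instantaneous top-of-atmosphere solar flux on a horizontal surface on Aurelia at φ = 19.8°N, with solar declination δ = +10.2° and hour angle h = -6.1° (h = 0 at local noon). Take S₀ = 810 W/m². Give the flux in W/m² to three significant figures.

794 W/m²

cos θ_z = sin φ sin δ + cos φ cos δ cos h = 0.059985 + 0.920768 = 0.980753.
Flux = S₀ · cos θ_z = 810 × 0.980753 = 794.4 W/m².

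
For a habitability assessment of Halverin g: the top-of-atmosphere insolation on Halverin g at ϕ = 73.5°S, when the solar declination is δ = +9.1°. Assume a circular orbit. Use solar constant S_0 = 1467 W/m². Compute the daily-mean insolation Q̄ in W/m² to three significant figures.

cos h₀ = −tan(-73.5°) tan(+9.100°) = 0.5407, h₀ = 0.9995 rad.
Bracket: h₀ sin ϕ sin δ + cos ϕ cos δ sin h₀ = 0.9995×-0.95882×0.15816 + 0.28402×0.98741×0.84119 = -0.151571 + 0.235907 = 0.084336.
Q̄ = (S_0/π) × [bracket] = (1467/π) × 0.084336 = 39.38 W/m².

Q̄ ≈ 39.4 W/m²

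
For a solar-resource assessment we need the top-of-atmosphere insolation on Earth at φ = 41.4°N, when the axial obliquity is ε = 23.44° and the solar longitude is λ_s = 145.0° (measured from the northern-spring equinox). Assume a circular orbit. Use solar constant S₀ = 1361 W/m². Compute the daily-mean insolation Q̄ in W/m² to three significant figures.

Q̄ ≈ 426 W/m²

Solar declination: sin δ = sin ε · sin λ_s = sin 23.44° × sin 145.0° = 0.22816, so δ = +13.189°.
cos H₀ = −tan(+41.4°) tan(+13.189°) = -0.2066, H₀ = 1.7789 rad.
Bracket: H₀ sin φ sin δ + cos φ cos δ sin H₀ = 1.7789×0.66131×0.22816 + 0.75011×0.97362×0.97843 = 0.268408 + 0.714569 = 0.982977.
Q̄ = (S₀/π) × [bracket] = (1361/π) × 0.982977 = 425.8 W/m².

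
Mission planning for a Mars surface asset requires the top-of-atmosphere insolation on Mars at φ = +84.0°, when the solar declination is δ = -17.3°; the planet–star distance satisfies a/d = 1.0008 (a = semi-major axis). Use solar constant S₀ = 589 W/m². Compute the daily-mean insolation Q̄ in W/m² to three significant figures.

cos H₀ = −tan(+84.0°) tan(-17.300°) = 2.9634 ≥ 1 ⇒ polar night, H₀ = 0 and Q̄ = 0.
Inverse-square distance factor (a/d)² = 1.0008² = 1.001601.

Q̄ ≈ 0.00 W/m²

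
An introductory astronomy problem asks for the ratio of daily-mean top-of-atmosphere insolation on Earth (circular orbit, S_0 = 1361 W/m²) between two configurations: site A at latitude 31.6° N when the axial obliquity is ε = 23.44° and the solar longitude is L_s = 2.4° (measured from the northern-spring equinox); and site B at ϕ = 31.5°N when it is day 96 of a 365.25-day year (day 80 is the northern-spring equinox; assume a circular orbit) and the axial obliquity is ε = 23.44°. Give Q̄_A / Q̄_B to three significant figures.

Q̄_A / Q̄_B ≈ 0.922

— Configuration A (ϕ=+31.6°):
Solar declination: sin δ = sin ε · sin L_s = sin 23.44° × sin 2.4° = 0.01666, so δ = +0.954°.
cos h₀ = −tan(+31.6°) tan(+0.954°) = -0.0102, h₀ = 1.5810 rad.
Bracket: h₀ sin ϕ sin δ + cos ϕ cos δ sin h₀ = 1.5810×0.52399×0.01666 + 0.85173×0.99986×0.99995 = 0.013802 + 0.851568 = 0.865370.
Q̄ = (S_0/π) × [bracket] = (1361/π) × 0.865370 = 374.90 W/m².
— Configuration B (ϕ=+31.5°):
Solar longitude: L_s = 360° × (96 − 80)/365.25 = 15.770°.
sin δ = sin 23.44° × sin 15.770° = 0.10811, so δ = +6.206°.
cos h₀ = −tan(+31.5°) tan(+6.206°) = -0.0666, h₀ = 1.6375 rad.
Bracket: h₀ sin ϕ sin δ + cos ϕ cos δ sin h₀ = 1.6375×0.52250×0.10811 + 0.85264×0.99414×0.99778 = 0.092498 + 0.845762 = 0.938260.
Q̄ = (S_0/π) × [bracket] = (1361/π) × 0.938260 = 406.47 W/m².
Ratio Q̄_A / Q̄_B = 374.90 / 406.47 = 0.9223.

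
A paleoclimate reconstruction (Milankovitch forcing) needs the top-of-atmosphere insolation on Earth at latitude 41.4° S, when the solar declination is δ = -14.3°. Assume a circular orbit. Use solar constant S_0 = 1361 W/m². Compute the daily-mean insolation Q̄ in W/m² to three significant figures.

Q̄ ≈ 434 W/m²

cos h₀ = −tan(-41.4°) tan(-14.300°) = -0.2247, h₀ = 1.7975 rad.
Bracket: h₀ sin ϕ sin δ + cos ϕ cos δ sin h₀ = 1.7975×-0.66131×-0.24700 + 0.75011×0.96902×0.97442 = 0.293610 + 0.708278 = 1.001888.
Q̄ = (S_0/π) × [bracket] = (1361/π) × 1.001888 = 434.0 W/m².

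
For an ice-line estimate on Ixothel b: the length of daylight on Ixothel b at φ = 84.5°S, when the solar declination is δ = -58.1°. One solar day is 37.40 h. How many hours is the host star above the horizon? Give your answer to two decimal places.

Sunrise equation: cos H₀ = −tan φ · tan δ = -16.6848 ≤ −1, so the host star never sets (polar day) and H₀ = π.
Daylight = 2H₀/(2π) × 37.40 h = (3.1416/π) × 37.40 = 37.40 h.

37.40 h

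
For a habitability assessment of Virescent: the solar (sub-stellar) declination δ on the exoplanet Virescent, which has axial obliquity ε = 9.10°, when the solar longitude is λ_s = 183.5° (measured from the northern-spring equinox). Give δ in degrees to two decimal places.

δ = -0.55°

sin δ = sin ε · sin λ_s = sin 9.10° × sin 183.5° = -0.009655.
δ = arcsin(-0.009655) = -0.55°.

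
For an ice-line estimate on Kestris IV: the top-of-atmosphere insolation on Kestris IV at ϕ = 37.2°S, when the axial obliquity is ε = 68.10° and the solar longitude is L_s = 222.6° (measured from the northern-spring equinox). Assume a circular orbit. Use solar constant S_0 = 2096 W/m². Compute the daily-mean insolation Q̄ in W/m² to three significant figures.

Solar declination: sin δ = sin ε · sin L_s = sin 68.10° × sin 222.6° = -0.62803, so δ = -38.905°.
cos h₀ = −tan(-37.2°) tan(-38.905°) = -0.6126, h₀ = 2.2301 rad.
Bracket: h₀ sin ϕ sin δ + cos ϕ cos δ sin h₀ = 2.2301×-0.60460×-0.62803 + 0.79653×0.77819×0.79041 = 0.846784 + 0.489937 = 1.336721.
Q̄ = (S_0/π) × [bracket] = (2096/π) × 1.336721 = 891.8 W/m².

Q̄ ≈ 892 W/m²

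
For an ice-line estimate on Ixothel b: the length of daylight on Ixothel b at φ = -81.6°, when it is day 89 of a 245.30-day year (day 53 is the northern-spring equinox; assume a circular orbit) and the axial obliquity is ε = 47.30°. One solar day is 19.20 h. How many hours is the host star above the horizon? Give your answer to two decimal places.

Solar longitude: λ_s = 360° × (89 − 53)/245.30 = 52.833°.
sin δ = sin 47.30° × sin 52.833° = 0.58564, so δ = +35.848°.
cos H₀ = −tan φ · tan δ = 4.8928 ≥ 1, so the host star never rises (polar night) and H₀ = 0.
Daylight = 2H₀/(2π) × 19.20 h = (0.0000/π) × 19.20 = 0.00 h.

0.00 h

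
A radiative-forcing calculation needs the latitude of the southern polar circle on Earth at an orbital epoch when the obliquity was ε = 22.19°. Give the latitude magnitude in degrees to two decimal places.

67.81°

The polar circle is the lowest latitude that experiences at least one full rotation of continuous darkness at the northern-summer solstice; it lies at |φ| = 90° − ε = 90° − 22.19° = 67.81°.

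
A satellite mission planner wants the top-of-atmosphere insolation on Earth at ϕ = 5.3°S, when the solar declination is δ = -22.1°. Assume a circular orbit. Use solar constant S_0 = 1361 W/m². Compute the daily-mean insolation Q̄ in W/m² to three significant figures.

cos h₀ = −tan(-5.3°) tan(-22.100°) = -0.0377, h₀ = 1.6085 rad.
Bracket: h₀ sin ϕ sin δ + cos ϕ cos δ sin h₀ = 1.6085×-0.09237×-0.37622 + 0.99572×0.92653×0.99929 = 0.055898 + 0.921909 = 0.977807.
Q̄ = (S_0/π) × [bracket] = (1361/π) × 0.977807 = 423.6 W/m².

Q̄ ≈ 424 W/m²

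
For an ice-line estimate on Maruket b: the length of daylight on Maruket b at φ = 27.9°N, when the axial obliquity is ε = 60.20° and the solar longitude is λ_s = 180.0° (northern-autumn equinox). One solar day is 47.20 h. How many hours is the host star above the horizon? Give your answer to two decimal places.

23.60 h

Solar declination: sin δ = sin ε · sin λ_s = sin 60.20° × sin 180.0° = 0.00000, so δ = +0.000°.
cos H₀ = −tan φ · tan δ = −tan(+27.9°) × tan(+0.000°) = -0.0000, so H₀ = 1.5708 rad = 90.00°.
Daylight = 2H₀/(2π) × 47.20 h = (1.5708/π) × 47.20 = 23.60 h.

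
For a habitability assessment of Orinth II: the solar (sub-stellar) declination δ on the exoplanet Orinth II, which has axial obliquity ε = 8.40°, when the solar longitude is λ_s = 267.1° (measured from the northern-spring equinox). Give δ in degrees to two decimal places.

δ = -8.39°

sin δ = sin ε · sin λ_s = sin 8.40° × sin 267.1° = -0.145896.
δ = arcsin(-0.145896) = -8.39°.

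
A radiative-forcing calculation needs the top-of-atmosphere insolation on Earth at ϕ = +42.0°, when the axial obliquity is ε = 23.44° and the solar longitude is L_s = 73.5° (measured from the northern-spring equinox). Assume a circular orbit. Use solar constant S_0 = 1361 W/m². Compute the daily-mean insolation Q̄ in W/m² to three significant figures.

Solar declination: sin δ = sin ε · sin L_s = sin 23.44° × sin 73.5° = 0.38141, so δ = +22.421°.
cos h₀ = −tan(+42.0°) tan(+22.421°) = -0.3715, h₀ = 1.9514 rad.
Bracket: h₀ sin ϕ sin δ + cos ϕ cos δ sin h₀ = 1.9514×0.66913×0.38141 + 0.74314×0.92441×0.92843 = 0.498022 + 0.637800 = 1.135822.
Q̄ = (S_0/π) × [bracket] = (1361/π) × 1.135822 = 492.1 W/m².

Q̄ ≈ 492 W/m²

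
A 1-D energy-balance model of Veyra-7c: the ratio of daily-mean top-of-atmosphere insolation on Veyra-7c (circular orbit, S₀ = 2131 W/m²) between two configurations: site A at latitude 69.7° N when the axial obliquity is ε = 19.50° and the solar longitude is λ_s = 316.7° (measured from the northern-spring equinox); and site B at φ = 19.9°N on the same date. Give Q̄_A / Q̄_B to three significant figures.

— Configuration A (φ=+69.7°):
Solar declination: sin δ = sin ε · sin λ_s = sin 19.50° × sin 316.7° = -0.22893, so δ = -13.234°.
cos H₀ = −tan(+69.7°) tan(-13.234°) = 0.6358, H₀ = 0.8818 rad.
Bracket: H₀ sin φ sin δ + cos φ cos δ sin H₀ = 0.8818×0.93789×-0.22893 + 0.34694×0.97344×0.77188 = -0.189332 + 0.260683 = 0.071351.
Q̄ = (S₀/π) × [bracket] = (2131/π) × 0.071351 = 48.399 W/m².
— Configuration B (φ=+19.9°):
cos H₀ = −tan(+19.9°) tan(-13.234°) = 0.0851, H₀ = 1.4856 rad.
Bracket: H₀ sin φ sin δ + cos φ cos δ sin H₀ = 1.4856×0.34038×-0.22893 + 0.94029×0.97344×0.99637 = -0.115763 + 0.911993 = 0.796230.
Q̄ = (S₀/π) × [bracket] = (2131/π) × 0.796230 = 540.10 W/m².
Ratio Q̄_A / Q̄_B = 48.399 / 540.10 = 0.08961.

Q̄_A / Q̄_B ≈ 0.0896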